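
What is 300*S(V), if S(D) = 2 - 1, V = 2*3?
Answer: 300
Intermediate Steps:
V = 6
S(D) = 1
300*S(V) = 300*1 = 300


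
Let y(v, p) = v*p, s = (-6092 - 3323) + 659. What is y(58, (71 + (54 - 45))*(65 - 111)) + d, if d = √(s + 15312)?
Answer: -213440 + 2*√1639 ≈ -2.1336e+5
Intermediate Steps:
s = -8756 (s = -9415 + 659 = -8756)
d = 2*√1639 (d = √(-8756 + 15312) = √6556 = 2*√1639 ≈ 80.969)
y(v, p) = p*v
y(58, (71 + (54 - 45))*(65 - 111)) + d = ((71 + (54 - 45))*(65 - 111))*58 + 2*√1639 = ((71 + 9)*(-46))*58 + 2*√1639 = (80*(-46))*58 + 2*√1639 = -3680*58 + 2*√1639 = -213440 + 2*√1639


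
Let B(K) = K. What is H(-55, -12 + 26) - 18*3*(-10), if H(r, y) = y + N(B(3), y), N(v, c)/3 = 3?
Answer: 563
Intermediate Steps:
N(v, c) = 9 (N(v, c) = 3*3 = 9)
H(r, y) = 9 + y (H(r, y) = y + 9 = 9 + y)
H(-55, -12 + 26) - 18*3*(-10) = (9 + (-12 + 26)) - 18*3*(-10) = (9 + 14) - 54*(-10) = 23 - 1*(-540) = 23 + 540 = 563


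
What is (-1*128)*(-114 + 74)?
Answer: 5120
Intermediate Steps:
(-1*128)*(-114 + 74) = -128*(-40) = 5120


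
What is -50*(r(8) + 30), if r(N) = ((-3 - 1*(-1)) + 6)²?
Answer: -2300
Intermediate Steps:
r(N) = 16 (r(N) = ((-3 + 1) + 6)² = (-2 + 6)² = 4² = 16)
-50*(r(8) + 30) = -50*(16 + 30) = -50*46 = -2300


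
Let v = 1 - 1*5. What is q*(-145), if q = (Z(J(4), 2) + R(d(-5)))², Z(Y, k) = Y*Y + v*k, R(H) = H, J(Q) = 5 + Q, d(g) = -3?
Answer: -710500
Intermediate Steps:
v = -4 (v = 1 - 5 = -4)
Z(Y, k) = Y² - 4*k (Z(Y, k) = Y*Y - 4*k = Y² - 4*k)
q = 4900 (q = (((5 + 4)² - 4*2) - 3)² = ((9² - 8) - 3)² = ((81 - 8) - 3)² = (73 - 3)² = 70² = 4900)
q*(-145) = 4900*(-145) = -710500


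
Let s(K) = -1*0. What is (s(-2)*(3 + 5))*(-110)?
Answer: 0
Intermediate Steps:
s(K) = 0
(s(-2)*(3 + 5))*(-110) = (0*(3 + 5))*(-110) = (0*8)*(-110) = 0*(-110) = 0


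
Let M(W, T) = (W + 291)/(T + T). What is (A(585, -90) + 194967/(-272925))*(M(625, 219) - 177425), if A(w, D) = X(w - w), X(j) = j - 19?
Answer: 23229364356046/6641175 ≈ 3.4978e+6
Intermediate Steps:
M(W, T) = (291 + W)/(2*T) (M(W, T) = (291 + W)/((2*T)) = (291 + W)*(1/(2*T)) = (291 + W)/(2*T))
X(j) = -19 + j
A(w, D) = -19 (A(w, D) = -19 + (w - w) = -19 + 0 = -19)
(A(585, -90) + 194967/(-272925))*(M(625, 219) - 177425) = (-19 + 194967/(-272925))*((1/2)*(291 + 625)/219 - 177425) = (-19 + 194967*(-1/272925))*((1/2)*(1/219)*916 - 177425) = (-19 - 21663/30325)*(458/219 - 177425) = -597838/30325*(-38855617/219) = 23229364356046/6641175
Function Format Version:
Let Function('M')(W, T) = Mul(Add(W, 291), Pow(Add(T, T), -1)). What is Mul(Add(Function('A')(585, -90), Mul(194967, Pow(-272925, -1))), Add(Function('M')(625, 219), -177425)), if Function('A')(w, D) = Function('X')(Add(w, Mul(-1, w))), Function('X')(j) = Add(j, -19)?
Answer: Rational(23229364356046, 6641175) ≈ 3.4978e+6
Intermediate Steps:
Function('M')(W, T) = Mul(Rational(1, 2), Pow(T, -1), Add(291, W)) (Function('M')(W, T) = Mul(Add(291, W), Pow(Mul(2, T), -1)) = Mul(Add(291, W), Mul(Rational(1, 2), Pow(T, -1))) = Mul(Rational(1, 2), Pow(T, -1), Add(291, W)))
Function('X')(j) = Add(-19, j)
Function('A')(w, D) = -19 (Function('A')(w, D) = Add(-19, Add(w, Mul(-1, w))) = Add(-19, 0) = -19)
Mul(Add(Function('A')(585, -90), Mul(194967, Pow(-272925, -1))), Add(Function('M')(625, 219), -177425)) = Mul(Add(-19, Mul(194967, Pow(-272925, -1))), Add(Mul(Rational(1, 2), Pow(219, -1), Add(291, 625)), -177425)) = Mul(Add(-19, Mul(194967, Rational(-1, 272925))), Add(Mul(Rational(1, 2), Rational(1, 219), 916), -177425)) = Mul(Add(-19, Rational(-21663, 30325)), Add(Rational(458, 219), -177425)) = Mul(Rational(-597838, 30325), Rational(-38855617, 219)) = Rational(23229364356046, 6641175)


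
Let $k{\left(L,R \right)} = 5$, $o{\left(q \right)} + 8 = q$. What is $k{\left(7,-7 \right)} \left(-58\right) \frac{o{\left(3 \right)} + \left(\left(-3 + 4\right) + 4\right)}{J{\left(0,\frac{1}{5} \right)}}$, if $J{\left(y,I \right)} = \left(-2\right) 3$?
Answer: $0$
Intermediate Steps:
$J{\left(y,I \right)} = -6$
$o{\left(q \right)} = -8 + q$
$k{\left(7,-7 \right)} \left(-58\right) \frac{o{\left(3 \right)} + \left(\left(-3 + 4\right) + 4\right)}{J{\left(0,\frac{1}{5} \right)}} = 5 \left(-58\right) \frac{\left(-8 + 3\right) + \left(\left(-3 + 4\right) + 4\right)}{-6} = - 290 \left(-5 + \left(1 + 4\right)\right) \left(- \frac{1}{6}\right) = - 290 \left(-5 + 5\right) \left(- \frac{1}{6}\right) = - 290 \cdot 0 \left(- \frac{1}{6}\right) = \left(-290\right) 0 = 0$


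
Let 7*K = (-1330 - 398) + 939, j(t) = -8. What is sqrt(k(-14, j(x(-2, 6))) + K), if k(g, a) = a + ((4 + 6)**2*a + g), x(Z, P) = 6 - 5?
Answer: 3*I*sqrt(5089)/7 ≈ 30.573*I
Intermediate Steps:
x(Z, P) = 1
k(g, a) = g + 101*a (k(g, a) = a + (10**2*a + g) = a + (100*a + g) = a + (g + 100*a) = g + 101*a)
K = -789/7 (K = ((-1330 - 398) + 939)/7 = (-1728 + 939)/7 = (1/7)*(-789) = -789/7 ≈ -112.71)
sqrt(k(-14, j(x(-2, 6))) + K) = sqrt((-14 + 101*(-8)) - 789/7) = sqrt((-14 - 808) - 789/7) = sqrt(-822 - 789/7) = sqrt(-6543/7) = 3*I*sqrt(5089)/7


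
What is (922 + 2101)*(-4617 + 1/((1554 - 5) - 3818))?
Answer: -31668869402/2269 ≈ -1.3957e+7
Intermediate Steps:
(922 + 2101)*(-4617 + 1/((1554 - 5) - 3818)) = 3023*(-4617 + 1/(1549 - 3818)) = 3023*(-4617 + 1/(-2269)) = 3023*(-4617 - 1/2269) = 3023*(-10475974/2269) = -31668869402/2269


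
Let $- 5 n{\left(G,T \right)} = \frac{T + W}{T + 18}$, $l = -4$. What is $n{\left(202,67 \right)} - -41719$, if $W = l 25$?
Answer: $\frac{17730608}{425} \approx 41719.0$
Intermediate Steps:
$W = -100$ ($W = \left(-4\right) 25 = -100$)
$n{\left(G,T \right)} = - \frac{-100 + T}{5 \left(18 + T\right)}$ ($n{\left(G,T \right)} = - \frac{\left(T - 100\right) \frac{1}{T + 18}}{5} = - \frac{\left(-100 + T\right) \frac{1}{18 + T}}{5} = - \frac{\frac{1}{18 + T} \left(-100 + T\right)}{5} = - \frac{-100 + T}{5 \left(18 + T\right)}$)
$n{\left(202,67 \right)} - -41719 = \frac{100 - 67}{5 \left(18 + 67\right)} - -41719 = \frac{100 - 67}{5 \cdot 85} + 41719 = \frac{1}{5} \cdot \frac{1}{85} \cdot 33 + 41719 = \frac{33}{425} + 41719 = \frac{17730608}{425}$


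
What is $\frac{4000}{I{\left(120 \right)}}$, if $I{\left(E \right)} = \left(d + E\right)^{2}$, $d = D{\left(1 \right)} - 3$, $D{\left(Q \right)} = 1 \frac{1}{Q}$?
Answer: $\frac{1000}{3481} \approx 0.28727$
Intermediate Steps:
$D{\left(Q \right)} = \frac{1}{Q}$
$d = -2$ ($d = 1^{-1} - 3 = 1 - 3 = -2$)
$I{\left(E \right)} = \left(-2 + E\right)^{2}$
$\frac{4000}{I{\left(120 \right)}} = \frac{4000}{\left(-2 + 120\right)^{2}} = \frac{4000}{118^{2}} = \frac{4000}{13924} = 4000 \cdot \frac{1}{13924} = \frac{1000}{3481}$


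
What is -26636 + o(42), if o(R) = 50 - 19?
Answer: -26605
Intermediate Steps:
o(R) = 31
-26636 + o(42) = -26636 + 31 = -26605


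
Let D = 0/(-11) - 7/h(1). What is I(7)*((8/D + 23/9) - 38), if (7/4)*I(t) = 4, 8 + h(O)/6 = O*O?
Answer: 1808/63 ≈ 28.698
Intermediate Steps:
h(O) = -48 + 6*O² (h(O) = -48 + 6*(O*O) = -48 + 6*O²)
I(t) = 16/7 (I(t) = (4/7)*4 = 16/7)
D = ⅙ (D = 0/(-11) - 7/(-48 + 6*1²) = 0*(-1/11) - 7/(-48 + 6*1) = 0 - 7/(-48 + 6) = 0 - 7/(-42) = 0 - 7*(-1/42) = 0 + ⅙ = ⅙ ≈ 0.16667)
I(7)*((8/D + 23/9) - 38) = 16*((8/(⅙) + 23/9) - 38)/7 = 16*((8*6 + 23*(⅑)) - 38)/7 = 16*((48 + 23/9) - 38)/7 = 16*(455/9 - 38)/7 = (16/7)*(113/9) = 1808/63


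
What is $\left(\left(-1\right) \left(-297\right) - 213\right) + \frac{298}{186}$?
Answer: $\frac{7961}{93} \approx 85.602$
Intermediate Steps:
$\left(\left(-1\right) \left(-297\right) - 213\right) + \frac{298}{186} = \left(297 - 213\right) + 298 \cdot \frac{1}{186} = 84 + \frac{149}{93} = \frac{7961}{93}$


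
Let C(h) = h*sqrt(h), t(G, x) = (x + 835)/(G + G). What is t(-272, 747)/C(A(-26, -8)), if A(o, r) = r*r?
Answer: -791/139264 ≈ -0.0056799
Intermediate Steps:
t(G, x) = (835 + x)/(2*G) (t(G, x) = (835 + x)/((2*G)) = (835 + x)*(1/(2*G)) = (835 + x)/(2*G))
A(o, r) = r**2
C(h) = h**(3/2)
t(-272, 747)/C(A(-26, -8)) = ((1/2)*(835 + 747)/(-272))/(((-8)**2)**(3/2)) = ((1/2)*(-1/272)*1582)/(64**(3/2)) = -791/272/512 = -791/272*1/512 = -791/139264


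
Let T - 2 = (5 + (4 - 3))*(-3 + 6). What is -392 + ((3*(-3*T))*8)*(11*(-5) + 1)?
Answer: 77368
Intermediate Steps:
T = 20 (T = 2 + (5 + (4 - 3))*(-3 + 6) = 2 + (5 + 1)*3 = 2 + 6*3 = 2 + 18 = 20)
-392 + ((3*(-3*T))*8)*(11*(-5) + 1) = -392 + ((3*(-3*20))*8)*(11*(-5) + 1) = -392 + ((3*(-60))*8)*(-55 + 1) = -392 - 180*8*(-54) = -392 - 1440*(-54) = -392 + 77760 = 77368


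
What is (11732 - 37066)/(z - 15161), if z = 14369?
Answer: 12667/396 ≈ 31.987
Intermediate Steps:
(11732 - 37066)/(z - 15161) = (11732 - 37066)/(14369 - 15161) = -25334/(-792) = -25334*(-1/792) = 12667/396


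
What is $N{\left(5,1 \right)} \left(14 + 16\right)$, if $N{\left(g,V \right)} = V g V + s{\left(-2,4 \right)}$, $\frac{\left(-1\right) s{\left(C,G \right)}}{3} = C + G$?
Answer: $-30$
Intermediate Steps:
$s{\left(C,G \right)} = - 3 C - 3 G$ ($s{\left(C,G \right)} = - 3 \left(C + G\right) = - 3 C - 3 G$)
$N{\left(g,V \right)} = -6 + g V^{2}$ ($N{\left(g,V \right)} = V g V - 6 = g V^{2} + \left(6 - 12\right) = g V^{2} - 6 = -6 + g V^{2}$)
$N{\left(5,1 \right)} \left(14 + 16\right) = \left(-6 + 5 \cdot 1^{2}\right) \left(14 + 16\right) = \left(-6 + 5 \cdot 1\right) 30 = \left(-6 + 5\right) 30 = \left(-1\right) 30 = -30$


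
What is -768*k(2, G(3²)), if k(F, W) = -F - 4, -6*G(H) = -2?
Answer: 4608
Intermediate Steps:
G(H) = ⅓ (G(H) = -⅙*(-2) = ⅓)
k(F, W) = -4 - F
-768*k(2, G(3²)) = -768*(-4 - 1*2) = -768*(-4 - 2) = -768*(-6) = 4608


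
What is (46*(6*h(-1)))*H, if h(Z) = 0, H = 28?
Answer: 0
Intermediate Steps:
(46*(6*h(-1)))*H = (46*(6*0))*28 = (46*0)*28 = 0*28 = 0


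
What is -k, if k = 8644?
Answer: -8644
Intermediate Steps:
-k = -1*8644 = -8644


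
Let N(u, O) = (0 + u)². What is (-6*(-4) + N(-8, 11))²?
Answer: 7744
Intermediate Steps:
N(u, O) = u²
(-6*(-4) + N(-8, 11))² = (-6*(-4) + (-8)²)² = (24 + 64)² = 88² = 7744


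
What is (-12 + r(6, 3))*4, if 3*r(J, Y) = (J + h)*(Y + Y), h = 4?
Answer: 32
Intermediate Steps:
r(J, Y) = 2*Y*(4 + J)/3 (r(J, Y) = ((J + 4)*(Y + Y))/3 = ((4 + J)*(2*Y))/3 = (2*Y*(4 + J))/3 = 2*Y*(4 + J)/3)
(-12 + r(6, 3))*4 = (-12 + (⅔)*3*(4 + 6))*4 = (-12 + (⅔)*3*10)*4 = (-12 + 20)*4 = 8*4 = 32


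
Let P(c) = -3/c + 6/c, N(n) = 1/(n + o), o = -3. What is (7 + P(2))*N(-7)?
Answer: -17/20 ≈ -0.85000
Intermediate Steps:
N(n) = 1/(-3 + n) (N(n) = 1/(n - 3) = 1/(-3 + n))
P(c) = 3/c
(7 + P(2))*N(-7) = (7 + 3/2)/(-3 - 7) = (7 + 3*(½))/(-10) = (7 + 3/2)*(-⅒) = (17/2)*(-⅒) = -17/20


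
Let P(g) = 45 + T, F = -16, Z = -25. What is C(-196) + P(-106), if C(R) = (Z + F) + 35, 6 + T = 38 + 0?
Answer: 71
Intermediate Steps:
T = 32 (T = -6 + (38 + 0) = -6 + 38 = 32)
C(R) = -6 (C(R) = (-25 - 16) + 35 = -41 + 35 = -6)
P(g) = 77 (P(g) = 45 + 32 = 77)
C(-196) + P(-106) = -6 + 77 = 71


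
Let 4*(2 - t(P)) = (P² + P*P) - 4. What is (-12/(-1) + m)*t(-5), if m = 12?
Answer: -228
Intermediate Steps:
t(P) = 3 - P²/2 (t(P) = 2 - ((P² + P*P) - 4)/4 = 2 - ((P² + P²) - 4)/4 = 2 - (2*P² - 4)/4 = 2 - (-4 + 2*P²)/4 = 2 + (1 - P²/2) = 3 - P²/2)
(-12/(-1) + m)*t(-5) = (-12/(-1) + 12)*(3 - ½*(-5)²) = (-12*(-1) + 12)*(3 - ½*25) = (12 + 12)*(3 - 25/2) = 24*(-19/2) = -228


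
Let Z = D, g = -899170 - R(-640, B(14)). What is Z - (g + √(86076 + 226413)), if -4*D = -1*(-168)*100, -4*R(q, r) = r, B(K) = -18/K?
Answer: 25059169/28 - 3*√34721 ≈ 8.9441e+5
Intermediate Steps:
R(q, r) = -r/4
g = -25176769/28 (g = -899170 - (-1)*(-18/14)/4 = -899170 - (-1)*(-18*1/14)/4 = -899170 - (-1)*(-9)/(4*7) = -899170 - 1*9/28 = -899170 - 9/28 = -25176769/28 ≈ -8.9917e+5)
D = -4200 (D = -(-1*(-168))*100/4 = -42*100 = -¼*16800 = -4200)
Z = -4200
Z - (g + √(86076 + 226413)) = -4200 - (-25176769/28 + √(86076 + 226413)) = -4200 - (-25176769/28 + √312489) = -4200 - (-25176769/28 + 3*√34721) = -4200 + (25176769/28 - 3*√34721) = 25059169/28 - 3*√34721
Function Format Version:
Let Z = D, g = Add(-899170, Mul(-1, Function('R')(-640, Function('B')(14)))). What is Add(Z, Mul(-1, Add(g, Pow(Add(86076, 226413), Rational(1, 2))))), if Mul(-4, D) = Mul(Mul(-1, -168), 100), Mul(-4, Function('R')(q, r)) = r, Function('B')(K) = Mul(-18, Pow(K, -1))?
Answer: Add(Rational(25059169, 28), Mul(-3, Pow(34721, Rational(1, 2)))) ≈ 8.9441e+5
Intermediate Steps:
Function('R')(q, r) = Mul(Rational(-1, 4), r)
g = Rational(-25176769, 28) (g = Add(-899170, Mul(-1, Mul(Rational(-1, 4), Mul(-18, Pow(14, -1))))) = Add(-899170, Mul(-1, Mul(Rational(-1, 4), Mul(-18, Rational(1, 14))))) = Add(-899170, Mul(-1, Mul(Rational(-1, 4), Rational(-9, 7)))) = Add(-899170, Mul(-1, Rational(9, 28))) = Add(-899170, Rational(-9, 28)) = Rational(-25176769, 28) ≈ -8.9917e+5)
D = -4200 (D = Mul(Rational(-1, 4), Mul(Mul(-1, -168), 100)) = Mul(Rational(-1, 4), Mul(168, 100)) = Mul(Rational(-1, 4), 16800) = -4200)
Z = -4200
Add(Z, Mul(-1, Add(g, Pow(Add(86076, 226413), Rational(1, 2))))) = Add(-4200, Mul(-1, Add(Rational(-25176769, 28), Pow(Add(86076, 226413), Rational(1, 2))))) = Add(-4200, Mul(-1, Add(Rational(-25176769, 28), Pow(312489, Rational(1, 2))))) = Add(-4200, Mul(-1, Add(Rational(-25176769, 28), Mul(3, Pow(34721, Rational(1, 2)))))) = Add(-4200, Add(Rational(25176769, 28), Mul(-3, Pow(34721, Rational(1, 2))))) = Add(Rational(25059169, 28), Mul(-3, Pow(34721, Rational(1, 2))))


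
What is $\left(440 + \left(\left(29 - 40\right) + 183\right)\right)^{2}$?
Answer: $374544$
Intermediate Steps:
$\left(440 + \left(\left(29 - 40\right) + 183\right)\right)^{2} = \left(440 + \left(-11 + 183\right)\right)^{2} = \left(440 + 172\right)^{2} = 612^{2} = 374544$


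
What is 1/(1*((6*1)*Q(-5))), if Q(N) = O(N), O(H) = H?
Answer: -1/30 ≈ -0.033333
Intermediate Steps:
Q(N) = N
1/(1*((6*1)*Q(-5))) = 1/(1*((6*1)*(-5))) = 1/(1*(6*(-5))) = 1/(1*(-30)) = 1/(-30) = -1/30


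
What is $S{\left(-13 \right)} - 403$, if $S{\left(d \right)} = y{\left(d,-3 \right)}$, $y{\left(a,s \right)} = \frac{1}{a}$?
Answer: $- \frac{5240}{13} \approx -403.08$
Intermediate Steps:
$S{\left(d \right)} = \frac{1}{d}$
$S{\left(-13 \right)} - 403 = \frac{1}{-13} - 403 = - \frac{1}{13} - 403 = - \frac{5240}{13}$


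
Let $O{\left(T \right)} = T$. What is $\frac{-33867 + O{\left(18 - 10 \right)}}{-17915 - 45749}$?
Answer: $\frac{33859}{63664} \approx 0.53184$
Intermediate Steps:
$\frac{-33867 + O{\left(18 - 10 \right)}}{-17915 - 45749} = \frac{-33867 + \left(18 - 10\right)}{-17915 - 45749} = \frac{-33867 + \left(18 - 10\right)}{-63664} = \left(-33867 + 8\right) \left(- \frac{1}{63664}\right) = \left(-33859\right) \left(- \frac{1}{63664}\right) = \frac{33859}{63664}$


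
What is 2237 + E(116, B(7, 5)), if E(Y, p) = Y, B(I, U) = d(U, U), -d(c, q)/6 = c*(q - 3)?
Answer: 2353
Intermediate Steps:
d(c, q) = -6*c*(-3 + q) (d(c, q) = -6*c*(q - 3) = -6*c*(-3 + q))
B(I, U) = 6*U*(3 - U)
2237 + E(116, B(7, 5)) = 2237 + 116 = 2353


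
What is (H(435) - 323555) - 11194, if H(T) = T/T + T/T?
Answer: -334747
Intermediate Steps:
H(T) = 2 (H(T) = 1 + 1 = 2)
(H(435) - 323555) - 11194 = (2 - 323555) - 11194 = -323553 - 11194 = -334747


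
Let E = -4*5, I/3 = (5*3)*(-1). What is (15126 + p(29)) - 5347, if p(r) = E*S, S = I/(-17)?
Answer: 165343/17 ≈ 9726.1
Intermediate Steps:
I = -45 (I = 3*((5*3)*(-1)) = 3*(15*(-1)) = 3*(-15) = -45)
S = 45/17 (S = -45/(-17) = -45*(-1/17) = 45/17 ≈ 2.6471)
E = -20
p(r) = -900/17 (p(r) = -20*45/17 = -900/17)
(15126 + p(29)) - 5347 = (15126 - 900/17) - 5347 = 256242/17 - 5347 = 165343/17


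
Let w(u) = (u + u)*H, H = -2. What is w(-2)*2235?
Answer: 17880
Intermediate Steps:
w(u) = -4*u (w(u) = (u + u)*(-2) = (2*u)*(-2) = -4*u)
w(-2)*2235 = -4*(-2)*2235 = 8*2235 = 17880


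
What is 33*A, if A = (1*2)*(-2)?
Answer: -132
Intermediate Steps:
A = -4 (A = 2*(-2) = -4)
33*A = 33*(-4) = -132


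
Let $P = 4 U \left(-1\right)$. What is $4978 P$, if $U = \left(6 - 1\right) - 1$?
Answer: $-79648$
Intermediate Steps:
$U = 4$ ($U = 5 - 1 = 4$)
$P = -16$ ($P = 4 \cdot 4 \left(-1\right) = 16 \left(-1\right) = -16$)
$4978 P = 4978 \left(-16\right) = -79648$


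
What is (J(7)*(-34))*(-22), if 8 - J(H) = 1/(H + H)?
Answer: 41514/7 ≈ 5930.6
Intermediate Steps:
J(H) = 8 - 1/(2*H) (J(H) = 8 - 1/(H + H) = 8 - 1/(2*H))
(J(7)*(-34))*(-22) = ((8 - ½/7)*(-34))*(-22) = ((8 - ½*⅐)*(-34))*(-22) = ((8 - 1/14)*(-34))*(-22) = ((111/14)*(-34))*(-22) = -1887/7*(-22) = 41514/7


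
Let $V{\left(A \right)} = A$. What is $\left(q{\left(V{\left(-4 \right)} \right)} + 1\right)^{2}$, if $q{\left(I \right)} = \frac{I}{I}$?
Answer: $4$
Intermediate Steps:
$q{\left(I \right)} = 1$
$\left(q{\left(V{\left(-4 \right)} \right)} + 1\right)^{2} = \left(1 + 1\right)^{2} = 2^{2} = 4$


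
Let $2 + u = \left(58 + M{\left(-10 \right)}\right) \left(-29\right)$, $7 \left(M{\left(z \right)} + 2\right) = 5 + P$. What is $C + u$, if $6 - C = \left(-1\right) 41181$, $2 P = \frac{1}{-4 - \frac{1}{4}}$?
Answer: $\frac{4705352}{119} \approx 39541.0$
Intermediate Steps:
$P = - \frac{2}{17}$ ($P = \frac{1}{2 \left(-4 - \frac{1}{4}\right)} = \frac{1}{2 \left(- \frac{17}{4}\right)} = \frac{1}{2} \left(- \frac{4}{17}\right) = - \frac{2}{17} \approx -0.11765$)
$M{\left(z \right)} = - \frac{155}{119}$ ($M{\left(z \right)} = -2 + \frac{5 - \frac{2}{17}}{7} = -2 + \frac{1}{7} \cdot \frac{83}{17} = -2 + \frac{83}{119} = - \frac{155}{119}$)
$C = 41187$ ($C = 6 - \left(-1\right) 41181 = 6 - -41181 = 6 + 41181 = 41187$)
$u = - \frac{195901}{119}$ ($u = -2 + \left(58 - \frac{155}{119}\right) \left(-29\right) = -2 + \frac{6747}{119} \left(-29\right) = -2 - \frac{195663}{119} = - \frac{195901}{119} \approx -1646.2$)
$C + u = 41187 - \frac{195901}{119} = \frac{4705352}{119}$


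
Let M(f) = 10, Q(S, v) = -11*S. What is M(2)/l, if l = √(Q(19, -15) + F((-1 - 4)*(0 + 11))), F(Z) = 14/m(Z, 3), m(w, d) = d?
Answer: -10*I*√1839/613 ≈ -0.69957*I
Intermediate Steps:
F(Z) = 14/3
l = I*√1839/3 (l = √(-11*19 + 14/3) = √(-209 + 14/3) = √(-613/3) = I*√1839/3 ≈ 14.295*I)
M(2)/l = 10/((I*√1839/3)) = 10*(-I*√1839/613) = -10*I*√1839/613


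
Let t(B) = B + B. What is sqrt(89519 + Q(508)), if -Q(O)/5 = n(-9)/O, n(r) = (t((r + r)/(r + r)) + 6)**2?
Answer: 7*sqrt(29466159)/127 ≈ 299.20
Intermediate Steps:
t(B) = 2*B
n(r) = 64 (n(r) = (2*((r + r)/(r + r)) + 6)**2 = (2*((2*r)/((2*r))) + 6)**2 = (2*((2*r)*(1/(2*r))) + 6)**2 = (2*1 + 6)**2 = (2 + 6)**2 = 8**2 = 64)
Q(O) = -320/O
sqrt(89519 + Q(508)) = sqrt(89519 - 320/508) = sqrt(89519 - 320*1/508) = sqrt(89519 - 80/127) = sqrt(11368833/127) = 7*sqrt(29466159)/127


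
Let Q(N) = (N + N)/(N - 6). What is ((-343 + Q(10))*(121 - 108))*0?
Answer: 0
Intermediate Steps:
Q(N) = 2*N/(-6 + N) (Q(N) = (2*N)/(-6 + N) = 2*N/(-6 + N))
((-343 + Q(10))*(121 - 108))*0 = ((-343 + 2*10/(-6 + 10))*(121 - 108))*0 = ((-343 + 2*10/4)*13)*0 = ((-343 + 2*10*(¼))*13)*0 = ((-343 + 5)*13)*0 = -338*13*0 = -4394*0 = 0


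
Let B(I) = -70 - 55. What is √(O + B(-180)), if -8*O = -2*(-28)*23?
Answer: I*√286 ≈ 16.912*I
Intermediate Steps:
B(I) = -125
O = -161 (O = -(-2*(-28))*23/8 = -7*23 = -⅛*1288 = -161)
√(O + B(-180)) = √(-161 - 125) = √(-286) = I*√286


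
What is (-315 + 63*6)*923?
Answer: 58149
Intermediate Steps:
(-315 + 63*6)*923 = (-315 + 378)*923 = 63*923 = 58149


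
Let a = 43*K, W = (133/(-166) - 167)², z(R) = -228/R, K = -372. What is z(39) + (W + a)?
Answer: 4354403981/358228 ≈ 12155.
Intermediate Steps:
W = 775901025/27556 (W = (133*(-1/166) - 167)² = (-133/166 - 167)² = (-27855/166)² = 775901025/27556 ≈ 28157.)
a = -15996 (a = 43*(-372) = -15996)
z(39) + (W + a) = -228/39 + (775901025/27556 - 15996) = -228*1/39 + 335115249/27556 = -76/13 + 335115249/27556 = 4354403981/358228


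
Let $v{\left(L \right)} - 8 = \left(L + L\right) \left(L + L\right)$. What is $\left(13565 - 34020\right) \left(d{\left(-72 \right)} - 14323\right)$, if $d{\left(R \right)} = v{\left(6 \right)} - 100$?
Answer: $291913305$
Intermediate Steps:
$v{\left(L \right)} = 8 + 4 L^{2}$ ($v{\left(L \right)} = 8 + \left(L + L\right) \left(L + L\right) = 8 + 2 L 2 L = 8 + 4 L^{2}$)
$d{\left(R \right)} = 52$ ($d{\left(R \right)} = \left(8 + 4 \cdot 6^{2}\right) - 100 = \left(8 + 4 \cdot 36\right) - 100 = \left(8 + 144\right) - 100 = 152 - 100 = 52$)
$\left(13565 - 34020\right) \left(d{\left(-72 \right)} - 14323\right) = \left(13565 - 34020\right) \left(52 - 14323\right) = \left(-20455\right) \left(-14271\right) = 291913305$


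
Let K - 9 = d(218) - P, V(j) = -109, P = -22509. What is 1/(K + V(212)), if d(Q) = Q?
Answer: 1/22627 ≈ 4.4195e-5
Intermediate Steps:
K = 22736 (K = 9 + (218 - 1*(-22509)) = 9 + (218 + 22509) = 9 + 22727 = 22736)
1/(K + V(212)) = 1/(22736 - 109) = 1/22627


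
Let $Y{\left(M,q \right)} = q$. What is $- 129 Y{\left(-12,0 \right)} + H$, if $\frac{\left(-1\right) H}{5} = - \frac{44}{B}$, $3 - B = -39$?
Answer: $\frac{110}{21} \approx 5.2381$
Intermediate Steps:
$B = 42$ ($B = 3 - -39 = 3 + 39 = 42$)
$H = \frac{110}{21}$ ($H = - 5 \left(- \frac{44}{42}\right) = - 5 \left(\left(-44\right) \frac{1}{42}\right) = \left(-5\right) \left(- \frac{22}{21}\right) = \frac{110}{21} \approx 5.2381$)
$- 129 Y{\left(-12,0 \right)} + H = \left(-129\right) 0 + \frac{110}{21} = 0 + \frac{110}{21} = \frac{110}{21}$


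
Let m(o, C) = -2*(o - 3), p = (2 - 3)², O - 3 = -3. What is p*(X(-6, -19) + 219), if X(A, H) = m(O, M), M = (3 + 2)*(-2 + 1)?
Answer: 225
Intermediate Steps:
O = 0 (O = 3 - 3 = 0)
p = 1 (p = (-1)² = 1)
M = -5 (M = 5*(-1) = -5)
m(o, C) = 6 - 2*o (m(o, C) = -2*(-3 + o) = 6 - 2*o)
X(A, H) = 6 (X(A, H) = 6 - 2*0 = 6 + 0 = 6)
p*(X(-6, -19) + 219) = 1*(6 + 219) = 1*225 = 225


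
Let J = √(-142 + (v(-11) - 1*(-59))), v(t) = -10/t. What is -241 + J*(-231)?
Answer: -241 - 21*I*√9933 ≈ -241.0 - 2093.0*I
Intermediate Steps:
J = I*√9933/11 (J = √(-142 + (-10/(-11) - 1*(-59))) = √(-142 + (-10*(-1/11) + 59)) = √(-142 + (10/11 + 59)) = √(-142 + 659/11) = √(-903/11) = I*√9933/11 ≈ 9.0604*I)
-241 + J*(-231) = -241 + (I*√9933/11)*(-231) = -241 - 21*I*√9933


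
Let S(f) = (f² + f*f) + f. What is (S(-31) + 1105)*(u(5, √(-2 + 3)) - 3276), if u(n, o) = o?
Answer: -9811900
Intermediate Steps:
S(f) = f + 2*f² (S(f) = (f² + f²) + f = 2*f² + f = f + 2*f²)
(S(-31) + 1105)*(u(5, √(-2 + 3)) - 3276) = (-31*(1 + 2*(-31)) + 1105)*(√(-2 + 3) - 3276) = (-31*(1 - 62) + 1105)*(√1 - 3276) = (-31*(-61) + 1105)*(1 - 3276) = (1891 + 1105)*(-3275) = 2996*(-3275) = -9811900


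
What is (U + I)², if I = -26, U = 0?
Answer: 676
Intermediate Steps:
(U + I)² = (0 - 26)² = (-26)² = 676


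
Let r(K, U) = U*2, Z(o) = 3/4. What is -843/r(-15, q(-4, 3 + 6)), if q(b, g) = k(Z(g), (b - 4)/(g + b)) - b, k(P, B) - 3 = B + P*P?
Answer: -11240/159 ≈ -70.692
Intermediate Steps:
Z(o) = 3/4 (Z(o) = 3*(1/4) = 3/4)
k(P, B) = 3 + B + P**2 (k(P, B) = 3 + (B + P*P) = 3 + (B + P**2) = 3 + B + P**2)
q(b, g) = 57/16 - b + (-4 + b)/(b + g) (q(b, g) = (3 + (b - 4)/(g + b) + (3/4)**2) - b = (3 + (-4 + b)/(b + g) + 9/16) - b = (57/16 + (-4 + b)/(b + g)) - b = 57/16 - b + (-4 + b)/(b + g))
r(K, U) = 2*U
-843/r(-15, q(-4, 3 + 6)) = -843*(-4 + (3 + 6))/(2*(-4 - 4 + (57 - 16*(-4))*(-4 + (3 + 6))/16)) = -843*(-4 + 9)/(2*(-4 - 4 + (57 + 64)*(-4 + 9)/16)) = -843*5/(2*(-4 - 4 + (1/16)*121*5)) = -843*5/(2*(-4 - 4 + 605/16)) = -843/(2*((1/5)*(477/16))) = -843/(2*(477/80)) = -843/477/40 = -843*40/477 = -11240/159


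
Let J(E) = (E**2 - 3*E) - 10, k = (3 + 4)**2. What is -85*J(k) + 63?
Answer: -190677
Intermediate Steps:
k = 49 (k = 7**2 = 49)
J(E) = -10 + E**2 - 3*E
-85*J(k) + 63 = -85*(-10 + 49**2 - 3*49) + 63 = -85*(-10 + 2401 - 147) + 63 = -85*2244 + 63 = -190740 + 63 = -190677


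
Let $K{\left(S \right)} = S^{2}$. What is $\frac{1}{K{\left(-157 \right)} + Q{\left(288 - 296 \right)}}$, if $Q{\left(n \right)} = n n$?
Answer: $\frac{1}{24713} \approx 4.0465 \cdot 10^{-5}$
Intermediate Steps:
$Q{\left(n \right)} = n^{2}$
$\frac{1}{K{\left(-157 \right)} + Q{\left(288 - 296 \right)}} = \frac{1}{\left(-157\right)^{2} + \left(288 - 296\right)^{2}} = \frac{1}{24649 + \left(-8\right)^{2}} = \frac{1}{24649 + 64} = \frac{1}{24713}$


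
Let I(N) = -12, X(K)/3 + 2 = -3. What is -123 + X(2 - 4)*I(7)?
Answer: 57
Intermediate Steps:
X(K) = -15 (X(K) = -6 + 3*(-3) = -6 - 9 = -15)
-123 + X(2 - 4)*I(7) = -123 - 15*(-12) = -123 + 180 = 57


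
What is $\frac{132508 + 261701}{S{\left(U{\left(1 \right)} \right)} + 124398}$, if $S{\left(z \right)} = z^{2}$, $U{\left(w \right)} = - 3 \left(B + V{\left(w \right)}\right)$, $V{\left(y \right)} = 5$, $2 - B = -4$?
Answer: $\frac{43801}{13943} \approx 3.1414$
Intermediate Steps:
$B = 6$ ($B = 2 - -4 = 2 + 4 = 6$)
$U{\left(w \right)} = -33$ ($U{\left(w \right)} = - 3 \left(6 + 5\right) = \left(-3\right) 11 = -33$)
$\frac{132508 + 261701}{S{\left(U{\left(1 \right)} \right)} + 124398} = \frac{132508 + 261701}{\left(-33\right)^{2} + 124398} = \frac{394209}{1089 + 124398} = \frac{394209}{125487} = 394209 \cdot \frac{1}{125487} = \frac{43801}{13943}$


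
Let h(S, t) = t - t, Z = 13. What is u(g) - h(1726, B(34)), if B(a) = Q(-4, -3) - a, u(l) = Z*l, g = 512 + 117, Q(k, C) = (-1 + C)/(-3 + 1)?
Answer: 8177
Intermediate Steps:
Q(k, C) = ½ - C/2 (Q(k, C) = (-1 + C)/(-2) = (-1 + C)*(-½) = ½ - C/2)
g = 629
u(l) = 13*l
B(a) = 2 - a (B(a) = (½ - ½*(-3)) - a = (½ + 3/2) - a = 2 - a)
h(S, t) = 0
u(g) - h(1726, B(34)) = 13*629 - 1*0 = 8177 + 0 = 8177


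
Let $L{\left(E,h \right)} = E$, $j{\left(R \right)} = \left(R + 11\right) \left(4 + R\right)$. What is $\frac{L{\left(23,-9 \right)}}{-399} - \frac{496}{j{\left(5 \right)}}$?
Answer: $- \frac{4192}{1197} \approx -3.5021$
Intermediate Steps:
$j{\left(R \right)} = \left(4 + R\right) \left(11 + R\right)$ ($j{\left(R \right)} = \left(11 + R\right) \left(4 + R\right) = \left(4 + R\right) \left(11 + R\right)$)
$\frac{L{\left(23,-9 \right)}}{-399} - \frac{496}{j{\left(5 \right)}} = \frac{23}{-399} - \frac{496}{44 + 5^{2} + 15 \cdot 5} = 23 \left(- \frac{1}{399}\right) - \frac{496}{44 + 25 + 75} = - \frac{23}{399} - \frac{496}{144} = - \frac{23}{399} - \frac{31}{9} = - \frac{4192}{1197}$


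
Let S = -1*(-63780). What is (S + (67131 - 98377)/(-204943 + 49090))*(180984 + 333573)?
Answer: 568318806458378/17317 ≈ 3.2819e+10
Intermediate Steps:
S = 63780
(S + (67131 - 98377)/(-204943 + 49090))*(180984 + 333573) = (63780 + (67131 - 98377)/(-204943 + 49090))*(180984 + 333573) = (63780 - 31246/(-155853))*514557 = (63780 - 31246*(-1/155853))*514557 = (63780 + 31246/155853)*514557 = (9940335586/155853)*514557 = 568318806458378/17317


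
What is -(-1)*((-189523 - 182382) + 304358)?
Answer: -67547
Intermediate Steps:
-(-1)*((-189523 - 182382) + 304358) = -(-1)*(-371905 + 304358) = -(-1)*(-67547) = -1*67547 = -67547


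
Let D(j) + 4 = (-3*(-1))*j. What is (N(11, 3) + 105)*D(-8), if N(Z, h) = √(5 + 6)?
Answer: -2940 - 28*√11 ≈ -3032.9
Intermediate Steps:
N(Z, h) = √11
D(j) = -4 + 3*j (D(j) = -4 + (-3*(-1))*j = -4 + 3*j)
(N(11, 3) + 105)*D(-8) = (√11 + 105)*(-4 + 3*(-8)) = (105 + √11)*(-4 - 24) = (105 + √11)*(-28) = -2940 - 28*√11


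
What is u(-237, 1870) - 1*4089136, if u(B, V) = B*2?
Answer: -4089610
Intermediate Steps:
u(B, V) = 2*B
u(-237, 1870) - 1*4089136 = 2*(-237) - 1*4089136 = -474 - 4089136 = -4089610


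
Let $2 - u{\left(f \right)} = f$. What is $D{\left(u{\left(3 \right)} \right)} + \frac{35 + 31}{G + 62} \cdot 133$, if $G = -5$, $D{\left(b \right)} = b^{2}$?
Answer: $155$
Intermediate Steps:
$u{\left(f \right)} = 2 - f$
$D{\left(u{\left(3 \right)} \right)} + \frac{35 + 31}{G + 62} \cdot 133 = \left(2 - 3\right)^{2} + \frac{35 + 31}{-5 + 62} \cdot 133 = \left(2 - 3\right)^{2} + \frac{66}{57} \cdot 133 = \left(-1\right)^{2} + 66 \cdot \frac{1}{57} \cdot 133 = 1 + \frac{22}{19} \cdot 133 = 1 + 154 = 155$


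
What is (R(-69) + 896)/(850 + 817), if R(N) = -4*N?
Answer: 1172/1667 ≈ 0.70306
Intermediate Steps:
(R(-69) + 896)/(850 + 817) = (-4*(-69) + 896)/(850 + 817) = (276 + 896)/1667 = 1172*(1/1667) = 1172/1667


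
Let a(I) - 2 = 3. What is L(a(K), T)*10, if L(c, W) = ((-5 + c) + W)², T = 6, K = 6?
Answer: 360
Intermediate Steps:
a(I) = 5 (a(I) = 2 + 3 = 5)
L(c, W) = (-5 + W + c)²
L(a(K), T)*10 = (-5 + 6 + 5)²*10 = 6²*10 = 36*10 = 360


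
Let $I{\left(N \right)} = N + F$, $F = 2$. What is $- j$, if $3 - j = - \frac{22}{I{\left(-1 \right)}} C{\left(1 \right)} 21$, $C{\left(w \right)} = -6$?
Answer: $2769$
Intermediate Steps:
$I{\left(N \right)} = 2 + N$ ($I{\left(N \right)} = N + 2 = 2 + N$)
$j = -2769$ ($j = 3 - - \frac{22}{2 - 1} \left(-6\right) 21 = 3 - - \frac{22}{1} \left(-6\right) 21 = 3 - \left(-22\right) 1 \left(-6\right) 21 = 3 - \left(-22\right) \left(-6\right) 21 = 3 - 132 \cdot 21 = 3 - 2772 = -2769$)
$- j = \left(-1\right) \left(-2769\right) = 2769$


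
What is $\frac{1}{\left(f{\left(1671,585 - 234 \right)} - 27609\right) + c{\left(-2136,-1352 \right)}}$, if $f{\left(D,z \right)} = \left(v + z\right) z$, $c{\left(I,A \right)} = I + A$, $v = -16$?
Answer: $\frac{1}{86488} \approx 1.1562 \cdot 10^{-5}$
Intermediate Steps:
$c{\left(I,A \right)} = A + I$
$f{\left(D,z \right)} = z \left(-16 + z\right)$ ($f{\left(D,z \right)} = \left(-16 + z\right) z = z \left(-16 + z\right)$)
$\frac{1}{\left(f{\left(1671,585 - 234 \right)} - 27609\right) + c{\left(-2136,-1352 \right)}} = \frac{1}{\left(\left(585 - 234\right) \left(-16 + \left(585 - 234\right)\right) - 27609\right) - 3488} = \frac{1}{\left(351 \left(-16 + 351\right) - 27609\right) - 3488} = \frac{1}{\left(351 \cdot 335 - 27609\right) - 3488} = \frac{1}{\left(117585 - 27609\right) - 3488} = \frac{1}{89976 - 3488} = \frac{1}{86488}$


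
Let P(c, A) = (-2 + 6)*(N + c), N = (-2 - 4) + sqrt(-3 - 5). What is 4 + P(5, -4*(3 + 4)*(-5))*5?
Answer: -16 + 40*I*sqrt(2) ≈ -16.0 + 56.569*I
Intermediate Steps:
N = -6 + 2*I*sqrt(2) (N = -6 + sqrt(-8) = -6 + 2*I*sqrt(2) ≈ -6.0 + 2.8284*I)
P(c, A) = -24 + 4*c + 8*I*sqrt(2) (P(c, A) = (-2 + 6)*((-6 + 2*I*sqrt(2)) + c) = 4*(-6 + c + 2*I*sqrt(2)) = -24 + 4*c + 8*I*sqrt(2))
4 + P(5, -4*(3 + 4)*(-5))*5 = 4 + (-24 + 4*5 + 8*I*sqrt(2))*5 = 4 + (-24 + 20 + 8*I*sqrt(2))*5 = 4 + (-4 + 8*I*sqrt(2))*5 = 4 + (-20 + 40*I*sqrt(2)) = -16 + 40*I*sqrt(2)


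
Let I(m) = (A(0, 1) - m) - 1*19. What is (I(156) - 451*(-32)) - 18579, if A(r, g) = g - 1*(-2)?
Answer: -4319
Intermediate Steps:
A(r, g) = 2 + g (A(r, g) = g + 2 = 2 + g)
I(m) = -16 - m (I(m) = ((2 + 1) - m) - 1*19 = (3 - m) - 19 = -16 - m)
(I(156) - 451*(-32)) - 18579 = ((-16 - 1*156) - 451*(-32)) - 18579 = ((-16 - 156) + 14432) - 18579 = (-172 + 14432) - 18579 = 14260 - 18579 = -4319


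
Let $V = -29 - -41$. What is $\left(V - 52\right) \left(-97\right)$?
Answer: $3880$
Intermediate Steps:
$V = 12$ ($V = -29 + 41 = 12$)
$\left(V - 52\right) \left(-97\right) = \left(12 - 52\right) \left(-97\right) = \left(-40\right) \left(-97\right) = 3880$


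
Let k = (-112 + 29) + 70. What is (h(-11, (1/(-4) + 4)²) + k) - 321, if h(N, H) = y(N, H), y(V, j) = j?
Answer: -5119/16 ≈ -319.94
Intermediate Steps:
h(N, H) = H
k = -13 (k = -83 + 70 = -13)
(h(-11, (1/(-4) + 4)²) + k) - 321 = ((1/(-4) + 4)² - 13) - 321 = ((-¼ + 4)² - 13) - 321 = ((15/4)² - 13) - 321 = (225/16 - 13) - 321 = 17/16 - 321 = -5119/16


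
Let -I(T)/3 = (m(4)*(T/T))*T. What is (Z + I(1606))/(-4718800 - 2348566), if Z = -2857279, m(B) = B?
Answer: 2876551/7067366 ≈ 0.40702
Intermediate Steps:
I(T) = -12*T (I(T) = -3*4*(T/T)*T = -3*4*1*T = -12*T)
(Z + I(1606))/(-4718800 - 2348566) = (-2857279 - 12*1606)/(-4718800 - 2348566) = (-2857279 - 19272)/(-7067366) = -2876551*(-1/7067366) = 2876551/7067366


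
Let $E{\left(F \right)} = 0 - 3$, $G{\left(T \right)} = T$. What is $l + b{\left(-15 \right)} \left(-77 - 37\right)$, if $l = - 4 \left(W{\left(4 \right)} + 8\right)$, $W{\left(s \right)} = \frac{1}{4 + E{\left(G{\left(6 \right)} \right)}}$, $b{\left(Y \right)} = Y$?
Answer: $1674$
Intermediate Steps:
$E{\left(F \right)} = -3$ ($E{\left(F \right)} = 0 - 3 = -3$)
$W{\left(s \right)} = 1$ ($W{\left(s \right)} = \frac{1}{4 - 3} = 1^{-1} = 1$)
$l = -36$ ($l = - 4 \left(1 + 8\right) = \left(-4\right) 9 = -36$)
$l + b{\left(-15 \right)} \left(-77 - 37\right) = -36 - 15 \left(-77 - 37\right) = -36 - -1710 = -36 + 1710 = 1674$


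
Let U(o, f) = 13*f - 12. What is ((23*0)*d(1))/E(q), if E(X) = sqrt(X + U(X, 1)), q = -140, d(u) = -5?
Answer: 0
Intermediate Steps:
U(o, f) = -12 + 13*f
E(X) = sqrt(1 + X) (E(X) = sqrt(X + (-12 + 13*1)) = sqrt(X + (-12 + 13)) = sqrt(X + 1) = sqrt(1 + X))
((23*0)*d(1))/E(q) = ((23*0)*(-5))/(sqrt(1 - 140)) = (0*(-5))/(sqrt(-139)) = 0/((I*sqrt(139))) = 0*(-I*sqrt(139)/139) = 0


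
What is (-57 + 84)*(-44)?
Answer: -1188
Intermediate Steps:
(-57 + 84)*(-44) = 27*(-44) = -1188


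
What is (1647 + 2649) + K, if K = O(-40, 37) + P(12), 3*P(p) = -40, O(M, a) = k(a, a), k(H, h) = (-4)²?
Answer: 12896/3 ≈ 4298.7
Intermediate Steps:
k(H, h) = 16
O(M, a) = 16
P(p) = -40/3 (P(p) = (⅓)*(-40) = -40/3)
K = 8/3 (K = 16 - 40/3 = 8/3 ≈ 2.6667)
(1647 + 2649) + K = (1647 + 2649) + 8/3 = 4296 + 8/3 = 12896/3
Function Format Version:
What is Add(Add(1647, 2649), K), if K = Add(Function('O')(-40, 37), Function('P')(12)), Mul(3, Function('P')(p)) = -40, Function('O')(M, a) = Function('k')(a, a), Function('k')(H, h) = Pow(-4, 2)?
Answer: Rational(12896, 3) ≈ 4298.7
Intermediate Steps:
Function('k')(H, h) = 16
Function('O')(M, a) = 16
Function('P')(p) = Rational(-40, 3) (Function('P')(p) = Mul(Rational(1, 3), -40) = Rational(-40, 3))
K = Rational(8, 3) (K = Add(16, Rational(-40, 3)) = Rational(8, 3) ≈ 2.6667)
Add(Add(1647, 2649), K) = Add(Add(1647, 2649), Rational(8, 3)) = Add(4296, Rational(8, 3)) = Rational(12896, 3)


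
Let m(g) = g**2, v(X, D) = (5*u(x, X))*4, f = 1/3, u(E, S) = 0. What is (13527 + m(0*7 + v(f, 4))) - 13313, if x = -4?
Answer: 214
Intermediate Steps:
f = 1/3 ≈ 0.33333
v(X, D) = 0 (v(X, D) = (5*0)*4 = 0*4 = 0)
(13527 + m(0*7 + v(f, 4))) - 13313 = (13527 + (0*7 + 0)**2) - 13313 = (13527 + (0 + 0)**2) - 13313 = (13527 + 0**2) - 13313 = (13527 + 0) - 13313 = 13527 - 13313 = 214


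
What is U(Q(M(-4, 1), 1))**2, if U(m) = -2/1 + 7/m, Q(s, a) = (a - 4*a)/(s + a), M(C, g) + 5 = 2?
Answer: 64/9 ≈ 7.1111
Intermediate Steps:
M(C, g) = -3 (M(C, g) = -5 + 2 = -3)
Q(s, a) = -3*a/(a + s) (Q(s, a) = (-3*a)/(a + s) = -3*a/(a + s))
U(m) = -2 + 7/m (U(m) = -2*1 + 7/m = -2 + 7/m)
U(Q(M(-4, 1), 1))**2 = (-2 + 7/((-3*1/(1 - 3))))**2 = (-2 + 7/((-3*1/(-2))))**2 = (-2 + 7/((-3*1*(-1/2))))**2 = (-2 + 7/(3/2))**2 = (-2 + 7*(2/3))**2 = (-2 + 14/3)**2 = (8/3)**2 = 64/9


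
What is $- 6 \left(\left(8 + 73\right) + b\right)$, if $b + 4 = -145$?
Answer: $408$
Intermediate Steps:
$b = -149$ ($b = -4 - 145 = -149$)
$- 6 \left(\left(8 + 73\right) + b\right) = - 6 \left(\left(8 + 73\right) - 149\right) = - 6 \left(81 - 149\right) = \left(-6\right) \left(-68\right) = 408$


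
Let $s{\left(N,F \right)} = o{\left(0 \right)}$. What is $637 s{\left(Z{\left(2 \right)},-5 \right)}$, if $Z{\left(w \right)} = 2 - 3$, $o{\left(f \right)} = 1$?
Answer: $637$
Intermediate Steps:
$Z{\left(w \right)} = -1$ ($Z{\left(w \right)} = 2 - 3 = -1$)
$s{\left(N,F \right)} = 1$
$637 s{\left(Z{\left(2 \right)},-5 \right)} = 637 \cdot 1 = 637$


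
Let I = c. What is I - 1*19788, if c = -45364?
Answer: -65152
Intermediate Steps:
I = -45364
I - 1*19788 = -45364 - 1*19788 = -45364 - 19788 = -65152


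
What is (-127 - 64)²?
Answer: 36481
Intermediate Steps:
(-127 - 64)² = (-191)² = 36481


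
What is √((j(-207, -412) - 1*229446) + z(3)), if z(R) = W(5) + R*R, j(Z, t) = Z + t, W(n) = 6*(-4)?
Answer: 8*I*√3595 ≈ 479.67*I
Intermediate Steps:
W(n) = -24
z(R) = -24 + R² (z(R) = -24 + R*R = -24 + R²)
√((j(-207, -412) - 1*229446) + z(3)) = √(((-207 - 412) - 1*229446) + (-24 + 3²)) = √((-619 - 229446) + (-24 + 9)) = √(-230065 - 15) = √(-230080) = 8*I*√3595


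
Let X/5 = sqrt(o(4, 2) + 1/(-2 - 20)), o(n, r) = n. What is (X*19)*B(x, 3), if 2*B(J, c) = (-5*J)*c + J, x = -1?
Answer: 665*sqrt(1914)/22 ≈ 1322.4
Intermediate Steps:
X = 5*sqrt(1914)/22 (X = 5*sqrt(4 + 1/(-2 - 20)) = 5*sqrt(4 + 1/(-22)) = 5*sqrt(4 - 1/22) = 5*sqrt(87/22) = 5*(sqrt(1914)/22) = 5*sqrt(1914)/22 ≈ 9.9430)
B(J, c) = J/2 - 5*J*c/2 (B(J, c) = ((-5*J)*c + J)/2 = (-5*J*c + J)/2 = (J - 5*J*c)/2 = J/2 - 5*J*c/2)
(X*19)*B(x, 3) = ((5*sqrt(1914)/22)*19)*((1/2)*(-1)*(1 - 5*3)) = (95*sqrt(1914)/22)*((1/2)*(-1)*(1 - 15)) = (95*sqrt(1914)/22)*((1/2)*(-1)*(-14)) = (95*sqrt(1914)/22)*7 = 665*sqrt(1914)/22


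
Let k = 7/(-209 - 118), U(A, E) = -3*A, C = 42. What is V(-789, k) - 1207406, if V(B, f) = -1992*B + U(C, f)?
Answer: 364156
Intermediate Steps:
k = -7/327 (k = 7/(-327) = 7*(-1/327) = -7/327 ≈ -0.021407)
V(B, f) = -126 - 1992*B (V(B, f) = -1992*B - 3*42 = -1992*B - 126 = -126 - 1992*B)
V(-789, k) - 1207406 = (-126 - 1992*(-789)) - 1207406 = (-126 + 1571688) - 1207406 = 1571562 - 1207406 = 364156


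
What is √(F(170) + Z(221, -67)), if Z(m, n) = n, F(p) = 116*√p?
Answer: √(-67 + 116*√170) ≈ 38.019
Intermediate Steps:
√(F(170) + Z(221, -67)) = √(116*√170 - 67) = √(-67 + 116*√170)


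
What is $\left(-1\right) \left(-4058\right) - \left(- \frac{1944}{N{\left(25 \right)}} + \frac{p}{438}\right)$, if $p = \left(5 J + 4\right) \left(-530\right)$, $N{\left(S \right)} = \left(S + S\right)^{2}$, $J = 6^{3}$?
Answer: $\frac{735082684}{136875} \approx 5370.5$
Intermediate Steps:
$J = 216$
$N{\left(S \right)} = 4 S^{2}$ ($N{\left(S \right)} = \left(2 S\right)^{2} = 4 S^{2}$)
$p = -574520$ ($p = \left(5 \cdot 216 + 4\right) \left(-530\right) = \left(1080 + 4\right) \left(-530\right) = 1084 \left(-530\right) = -574520$)
$\left(-1\right) \left(-4058\right) - \left(- \frac{1944}{N{\left(25 \right)}} + \frac{p}{438}\right) = \left(-1\right) \left(-4058\right) - \left(- \frac{1944}{4 \cdot 25^{2}} - \frac{574520}{438}\right) = 4058 - \left(- \frac{1944}{4 \cdot 625} - \frac{287260}{219}\right) = 4058 - \left(- \frac{1944}{2500} - \frac{287260}{219}\right) = 4058 - \left(\left(-1944\right) \frac{1}{2500} - \frac{287260}{219}\right) = 4058 - \left(- \frac{486}{625} - \frac{287260}{219}\right) = 4058 - - \frac{179643934}{136875} = 4058 + \frac{179643934}{136875} = \frac{735082684}{136875}$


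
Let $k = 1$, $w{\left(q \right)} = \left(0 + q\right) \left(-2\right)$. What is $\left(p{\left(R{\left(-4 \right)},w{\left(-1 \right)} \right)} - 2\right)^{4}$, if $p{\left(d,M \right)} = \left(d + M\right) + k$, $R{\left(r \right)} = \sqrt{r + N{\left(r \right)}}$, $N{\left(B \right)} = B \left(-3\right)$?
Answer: $113 + 72 \sqrt{2} \approx 214.82$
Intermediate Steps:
$N{\left(B \right)} = - 3 B$
$R{\left(r \right)} = \sqrt{2} \sqrt{- r}$ ($R{\left(r \right)} = \sqrt{r - 3 r} = \sqrt{- 2 r} = \sqrt{2} \sqrt{- r}$)
$w{\left(q \right)} = - 2 q$ ($w{\left(q \right)} = q \left(-2\right) = - 2 q$)
$p{\left(d,M \right)} = 1 + M + d$ ($p{\left(d,M \right)} = \left(d + M\right) + 1 = \left(M + d\right) + 1 = 1 + M + d$)
$\left(p{\left(R{\left(-4 \right)},w{\left(-1 \right)} \right)} - 2\right)^{4} = \left(\left(1 - -2 + \sqrt{2} \sqrt{\left(-1\right) \left(-4\right)}\right) - 2\right)^{4} = \left(\left(1 + 2 + \sqrt{2} \sqrt{4}\right) - 2\right)^{4} = \left(\left(1 + 2 + \sqrt{2} \cdot 2\right) - 2\right)^{4} = \left(\left(1 + 2 + 2 \sqrt{2}\right) - 2\right)^{4} = \left(\left(3 + 2 \sqrt{2}\right) - 2\right)^{4} = \left(1 + 2 \sqrt{2}\right)^{4}$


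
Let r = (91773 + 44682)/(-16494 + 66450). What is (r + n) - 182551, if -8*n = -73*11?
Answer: -6076244645/33304 ≈ -1.8245e+5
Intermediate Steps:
n = 803/8 (n = -(-73)*11/8 = -1/8*(-803) = 803/8 ≈ 100.38)
r = 45485/16652 (r = 136455/49956 = 136455*(1/49956) = 45485/16652 ≈ 2.7315)
(r + n) - 182551 = (45485/16652 + 803/8) - 182551 = 3433859/33304 - 182551 = -6076244645/33304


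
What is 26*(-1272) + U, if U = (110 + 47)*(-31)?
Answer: -37939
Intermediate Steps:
U = -4867 (U = 157*(-31) = -4867)
26*(-1272) + U = 26*(-1272) - 4867 = -33072 - 4867 = -37939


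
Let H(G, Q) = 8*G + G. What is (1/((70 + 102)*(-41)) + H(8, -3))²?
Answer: 257802954049/49730704 ≈ 5184.0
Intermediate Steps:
H(G, Q) = 9*G
(1/((70 + 102)*(-41)) + H(8, -3))² = (1/((70 + 102)*(-41)) + 9*8)² = (-1/41/172 + 72)² = ((1/172)*(-1/41) + 72)² = (-1/7052 + 72)² = (507743/7052)² = 257802954049/49730704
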